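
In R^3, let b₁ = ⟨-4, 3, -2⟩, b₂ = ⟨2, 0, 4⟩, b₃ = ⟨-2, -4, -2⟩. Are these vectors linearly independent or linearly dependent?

linearly independent

Row-reduce the matrix whose columns are b₁, b₂, b₃.
The reduction yields 3 nonzero rows, so the rank is 3.
Since rank = 3 (the number of vectors), the set is linearly independent.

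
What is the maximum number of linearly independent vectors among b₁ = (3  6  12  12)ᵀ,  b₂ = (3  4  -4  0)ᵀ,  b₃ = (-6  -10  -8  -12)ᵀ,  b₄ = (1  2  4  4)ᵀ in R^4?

2

Form the matrix with b₁, b₂, b₃, b₄ as columns and reduce.
Reduction leaves 2 leading entries, giving rank 2.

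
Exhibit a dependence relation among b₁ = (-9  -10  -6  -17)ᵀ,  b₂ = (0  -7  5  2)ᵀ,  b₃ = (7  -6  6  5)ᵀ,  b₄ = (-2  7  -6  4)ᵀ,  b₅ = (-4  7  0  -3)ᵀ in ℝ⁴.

Write the vectors as columns of a matrix and find a nonzero vector in its null space.
The free variable yields coefficients (1, 0, 3, 2, 2) (any nonzero multiple also works).

b₁ + 3b₃ + 2b₄ + 2b₅ = 0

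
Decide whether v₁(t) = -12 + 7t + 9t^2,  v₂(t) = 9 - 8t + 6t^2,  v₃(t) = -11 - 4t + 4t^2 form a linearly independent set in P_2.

Write each element as a coordinate vector in ℝ³ using {1, t, t^2}.
The matrix [v₁|v₂|v₃] has determinant -1734.
A nonzero determinant means the columns are linearly independent.

linearly independent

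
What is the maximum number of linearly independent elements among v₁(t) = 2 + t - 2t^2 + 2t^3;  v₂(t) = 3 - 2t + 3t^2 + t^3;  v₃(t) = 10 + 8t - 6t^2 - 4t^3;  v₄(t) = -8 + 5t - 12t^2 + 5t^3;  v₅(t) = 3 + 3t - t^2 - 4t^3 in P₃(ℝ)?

3

Use coordinates relative to {1, t, …, t^3}.
Form the matrix with v₁, v₂, v₃, v₄, v₅ as columns and reduce.
Exactly 3 pivots survive; hence the rank is 3.
(With 5 elements in a 4-dimensional space the rank is at most 4.)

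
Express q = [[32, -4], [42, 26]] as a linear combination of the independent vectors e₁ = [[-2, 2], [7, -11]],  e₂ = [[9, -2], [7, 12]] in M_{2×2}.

Take coordinate vectors relative to {E₁₁, E₁₂, E₂₁, E₂₂}.
Since e₁, e₂ are independent, the coefficients expressing q are uniquely determined by a linear system.
Back-substitution yields (α₁, α₂) = (2, 4).

q = 2e₁ + 4e₂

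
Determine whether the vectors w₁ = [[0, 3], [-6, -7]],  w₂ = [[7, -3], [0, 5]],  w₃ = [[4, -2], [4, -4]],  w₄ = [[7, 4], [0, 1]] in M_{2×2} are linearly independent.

Take coordinates with respect to the standard basis {E₁₁, E₁₂, E₂₁, E₂₂}.
Row-reduce the matrix whose columns are w₁, w₂, w₃, w₄.
The reduction yields 4 nonzero rows, so the rank is 4.
Since rank = 4 (the number of vectors), the set is linearly independent.

linearly independent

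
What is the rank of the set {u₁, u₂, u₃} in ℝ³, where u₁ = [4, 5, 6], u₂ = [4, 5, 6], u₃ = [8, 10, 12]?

rank 1

Put the 3×3 matrix [u₁|u₂|u₃] into echelon form.
The echelon form has 1 nonzero row, so the rank is 1.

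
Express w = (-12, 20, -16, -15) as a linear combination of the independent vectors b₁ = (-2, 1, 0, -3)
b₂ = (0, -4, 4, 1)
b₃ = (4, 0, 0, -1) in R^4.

w = 4b₁ - 4b₂ - b₃

Set up the augmented matrix [b₁ | b₂ | b₃ | w] and row-reduce.
Back-substitution yields (c₁, c₂, c₃) = (4, -4, -1).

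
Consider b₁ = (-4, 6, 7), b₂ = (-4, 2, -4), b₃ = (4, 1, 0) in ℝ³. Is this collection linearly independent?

Place the vectors as rows of a 3×3 matrix and reduce to echelon form.
The reduction yields 3 nonzero rows, so the rank is 3.
Since rank = 3 (the number of vectors), the set is linearly independent.

linearly independent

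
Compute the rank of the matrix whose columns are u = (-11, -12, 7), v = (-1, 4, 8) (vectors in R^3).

Row-reduce the 2×3 matrix with these as rows.
Exactly 2 pivots survive; hence the rank is 2.

2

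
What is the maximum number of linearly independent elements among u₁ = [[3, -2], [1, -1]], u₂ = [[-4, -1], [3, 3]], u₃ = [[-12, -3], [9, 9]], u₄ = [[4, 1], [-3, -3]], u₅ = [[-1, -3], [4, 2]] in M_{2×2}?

Pass to coordinate vectors with respect to the basis {E₁₁, E₁₂, E₂₁, E₂₂}.
Put the 4×5 matrix [u₁|u₂|u₃|u₄|u₅] into echelon form.
Reduction leaves 2 leading entries, giving rank 2.
(With 5 elements in a 4-dimensional space the rank is at most 4.)

2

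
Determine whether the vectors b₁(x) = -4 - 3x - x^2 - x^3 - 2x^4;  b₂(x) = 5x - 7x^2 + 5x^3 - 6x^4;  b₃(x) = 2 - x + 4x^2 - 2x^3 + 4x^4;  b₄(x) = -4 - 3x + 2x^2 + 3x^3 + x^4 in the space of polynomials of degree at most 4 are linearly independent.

Write each element as a coordinate vector in ℝ⁵ using {1, x, …, x^4}.
Row-reduce the matrix whose columns are b₁, b₂, b₃, b₄.
The reduction yields 3 nonzero rows, so the rank is 3.
Since rank 3 < 4, the set is linearly dependent.
Indeed b₁ + b₂ + 2b₃ = 0.

linearly dependent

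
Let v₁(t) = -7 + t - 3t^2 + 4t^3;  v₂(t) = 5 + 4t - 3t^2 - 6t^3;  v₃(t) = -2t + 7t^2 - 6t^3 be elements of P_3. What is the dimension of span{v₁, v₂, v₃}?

Pass to coordinate vectors with respect to the basis {1, t, …, t^3}.
Form the matrix with v₁, v₂, v₃ as columns and reduce.
Reduction leaves 3 leading entries, giving rank 3.

3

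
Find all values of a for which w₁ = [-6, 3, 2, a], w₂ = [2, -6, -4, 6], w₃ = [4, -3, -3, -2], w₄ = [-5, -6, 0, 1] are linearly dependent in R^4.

a = 22

Place the vectors as rows of a 4×4 matrix; dependence ⇔ determinant zero.
Cofactor expansion gives det = 660 - 30*a.
Solving 660 - 30*a = 0 yields a = 22.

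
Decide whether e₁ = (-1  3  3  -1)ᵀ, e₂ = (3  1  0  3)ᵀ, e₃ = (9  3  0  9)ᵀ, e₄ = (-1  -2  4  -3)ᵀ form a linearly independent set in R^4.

One vector is a scalar multiple of another, so the set is dependent.

linearly dependent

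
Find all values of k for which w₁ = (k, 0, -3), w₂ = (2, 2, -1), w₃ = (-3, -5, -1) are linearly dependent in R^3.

The set is linearly dependent precisely when det[w₁; w₂; w₃] = 0.
Expanding, det = 12 - 7*k.
Solving 12 - 7*k = 0 yields k = 12/7.

k = 12/7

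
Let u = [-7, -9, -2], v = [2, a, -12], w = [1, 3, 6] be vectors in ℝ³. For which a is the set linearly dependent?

a = -6/5

The set is linearly dependent precisely when det[u; v; w] = 0.
Cofactor expansion gives det = -40*a - 48.
This vanishes exactly when a = -6/5.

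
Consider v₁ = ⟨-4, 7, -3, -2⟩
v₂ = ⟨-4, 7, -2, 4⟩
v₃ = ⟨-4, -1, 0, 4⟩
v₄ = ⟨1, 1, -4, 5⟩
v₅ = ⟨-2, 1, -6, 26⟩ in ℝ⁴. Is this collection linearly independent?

linearly dependent

There are 5 vectors in a 4-dimensional space, so they cannot be linearly independent.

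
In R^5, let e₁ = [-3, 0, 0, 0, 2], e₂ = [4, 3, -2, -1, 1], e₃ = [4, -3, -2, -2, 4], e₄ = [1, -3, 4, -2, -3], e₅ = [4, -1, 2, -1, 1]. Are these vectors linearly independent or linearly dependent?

linearly independent

Form the 5×5 matrix with these as columns; its determinant is -804.
A nonzero determinant means the columns are linearly independent.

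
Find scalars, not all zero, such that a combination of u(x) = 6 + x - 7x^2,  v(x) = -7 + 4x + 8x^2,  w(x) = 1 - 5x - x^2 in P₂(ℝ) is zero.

u + v + w = 0

Write each element as a vector in ℝ³ using {1, x, x^2}.
Solve the homogeneous system with u, v, w as columns by row-reducing the coefficient matrix.
One solution (up to scaling) is (1, 1, 1).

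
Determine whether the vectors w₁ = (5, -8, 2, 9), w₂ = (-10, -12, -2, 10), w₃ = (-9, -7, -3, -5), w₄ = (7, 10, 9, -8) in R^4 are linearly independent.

Row-reduce the matrix whose columns are w₁, w₂, w₃, w₄.
The reduction yields 4 nonzero rows, so the rank is 4.
Since rank = 4 (the number of vectors), the set is linearly independent.

linearly independent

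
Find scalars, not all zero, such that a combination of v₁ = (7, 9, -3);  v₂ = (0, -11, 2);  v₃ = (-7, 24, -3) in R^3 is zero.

Write the vectors as columns of a matrix and find a nonzero vector in its null space.
The free variable yields coefficients (1, 3, 1) (any nonzero multiple also works).

v₁ + 3v₂ + v₃ = 0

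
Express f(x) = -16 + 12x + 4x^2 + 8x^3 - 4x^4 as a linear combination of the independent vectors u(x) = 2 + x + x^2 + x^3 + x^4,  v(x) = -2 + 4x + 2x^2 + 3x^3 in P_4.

Identify each element with its coordinate vector in ℝ⁵ via {1, x, …, x^4}.
Since u, v are independent, the coefficients expressing f are uniquely determined by a linear system.
Row-reducing the augmented matrix gives the unique coefficients (α₁, α₂) = (-4, 4).

f = -4u + 4v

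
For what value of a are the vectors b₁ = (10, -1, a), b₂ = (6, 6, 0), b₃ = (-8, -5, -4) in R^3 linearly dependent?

The set is linearly dependent precisely when det[b₁; b₂; b₃] = 0.
The determinant works out to 18*a - 264.
Solving 18*a - 264 = 0 yields a = 44/3.

a = 44/3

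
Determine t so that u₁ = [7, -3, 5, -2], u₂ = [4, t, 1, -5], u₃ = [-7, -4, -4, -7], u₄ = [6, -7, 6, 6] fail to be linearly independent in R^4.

t = 41/9

Place the vectors as rows of a 4×4 matrix; dependence ⇔ determinant zero.
Expanding, det = 162*t - 738.
Solving 162*t - 738 = 0 yields t = 41/9.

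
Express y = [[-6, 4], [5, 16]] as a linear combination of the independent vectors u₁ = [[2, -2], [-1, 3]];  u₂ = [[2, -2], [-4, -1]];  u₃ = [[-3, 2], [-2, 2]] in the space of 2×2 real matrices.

Take coordinate vectors relative to {E₁₁, E₁₂, E₂₁, E₂₂}.
Set up the augmented matrix [u₁ | u₂ | u₃ | y] and row-reduce.
Row-reducing the augmented matrix gives the unique coefficients (a₁, a₂, a₃) = (3, -3, 2).

y = 3u₁ - 3u₂ + 2u₃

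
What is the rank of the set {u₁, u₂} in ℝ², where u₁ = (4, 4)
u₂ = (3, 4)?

Form the matrix with u₁, u₂ as columns and reduce.
There are 2 pivot columns, so rank = 2.

2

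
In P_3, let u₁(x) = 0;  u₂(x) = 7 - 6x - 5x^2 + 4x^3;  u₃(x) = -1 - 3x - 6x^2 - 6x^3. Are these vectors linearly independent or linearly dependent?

Write each element as a coordinate vector in ℝ⁴ using {1, x, …, x^3}.
One of the vectors is the zero vector, so the set is linearly dependent.

linearly dependent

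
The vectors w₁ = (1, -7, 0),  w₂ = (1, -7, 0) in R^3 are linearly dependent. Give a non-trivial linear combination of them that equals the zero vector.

Set up α₁w₁ + α₂w₂ = 0 and solve the homogeneous system.
One solution (up to scaling) is (1, -1).

w₁ - w₂ = 0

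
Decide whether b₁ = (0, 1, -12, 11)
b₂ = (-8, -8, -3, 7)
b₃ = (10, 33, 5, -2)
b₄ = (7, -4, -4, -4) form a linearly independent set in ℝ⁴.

Form the 4×4 matrix with these as columns; its determinant is 0.
A zero determinant means the columns are linearly dependent.
Indeed b₁ - 3b₂ - b₃ - 2b₄ = 0.

linearly dependent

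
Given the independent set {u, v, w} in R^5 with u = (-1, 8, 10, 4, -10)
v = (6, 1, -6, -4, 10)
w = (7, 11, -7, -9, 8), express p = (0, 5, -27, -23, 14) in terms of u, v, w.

p = -3u - 4v + 3w

Solve the system with u, v, w as columns and p as the right-hand side.
Row-reducing the augmented matrix gives the unique coefficients (α₁, α₂, α₃) = (-3, -4, 3).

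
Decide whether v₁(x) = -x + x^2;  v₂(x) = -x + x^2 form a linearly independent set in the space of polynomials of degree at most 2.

linearly dependent

Write each element as a coordinate vector in ℝ³ using {1, x, x^2}.
Two of the vectors are equal, giving an immediate dependence.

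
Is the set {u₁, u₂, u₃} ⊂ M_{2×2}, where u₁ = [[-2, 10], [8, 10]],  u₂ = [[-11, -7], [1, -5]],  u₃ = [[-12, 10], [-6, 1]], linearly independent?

Take coordinates with respect to the standard basis {E₁₁, E₁₂, E₂₁, E₂₂}.
Row-reduce the matrix whose columns are u₁, u₂, u₃.
The reduction yields 3 nonzero rows, so the rank is 3.
Since rank = 3 (the number of vectors), the set is linearly independent.

linearly independent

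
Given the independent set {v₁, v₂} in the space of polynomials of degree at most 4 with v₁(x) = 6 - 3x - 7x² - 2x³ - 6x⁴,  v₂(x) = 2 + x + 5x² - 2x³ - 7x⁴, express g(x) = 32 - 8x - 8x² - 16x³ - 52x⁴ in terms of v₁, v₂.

g = 4v₁ + 4v₂

Work in coordinates with respect to the standard basis {1, x, …, x⁴}.
Write g = c₁v₁ + c₂v₂ and equate components.
Back-substitution yields (c₁, c₂) = (4, 4).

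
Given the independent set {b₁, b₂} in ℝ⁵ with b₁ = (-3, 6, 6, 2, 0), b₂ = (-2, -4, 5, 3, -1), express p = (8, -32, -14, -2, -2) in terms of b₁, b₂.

Solve the system with b₁, b₂ as columns and p as the right-hand side.
Row-reducing the augmented matrix gives the unique coefficients (α₁, α₂) = (-4, 2).

p = -4b₁ + 2b₂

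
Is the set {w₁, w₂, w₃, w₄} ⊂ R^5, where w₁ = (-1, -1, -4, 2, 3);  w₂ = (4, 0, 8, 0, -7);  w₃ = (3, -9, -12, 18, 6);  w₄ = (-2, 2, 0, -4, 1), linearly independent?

linearly dependent

Row-reduce the matrix whose columns are w₁, w₂, w₃, w₄.
The reduction yields 2 nonzero rows, so the rank is 2.
Since rank 2 < 4, the set is linearly dependent.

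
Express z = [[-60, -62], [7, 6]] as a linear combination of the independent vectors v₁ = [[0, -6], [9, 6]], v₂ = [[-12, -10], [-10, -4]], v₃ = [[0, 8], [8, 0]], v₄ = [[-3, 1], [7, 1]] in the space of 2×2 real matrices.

z = 3v₁ + 4v₂ - v₃ + 4v₄

Take coordinate vectors relative to {E₁₁, E₁₂, E₂₁, E₂₂}.
Solve the system with v₁, v₂, v₃, v₄ as columns and z as the right-hand side.
Back-substitution yields (c₁, …, c₄) = (3, 4, -1, 4).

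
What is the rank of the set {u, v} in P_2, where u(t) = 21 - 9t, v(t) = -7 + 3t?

Use coordinates relative to {1, t, t^2}.
Put the 3×2 matrix [u|v] into echelon form.
The echelon form has 1 nonzero row, so the rank is 1.

1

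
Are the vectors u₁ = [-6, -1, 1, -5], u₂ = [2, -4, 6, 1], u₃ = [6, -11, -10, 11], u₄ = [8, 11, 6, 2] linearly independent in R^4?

linearly independent

Form the 4×4 matrix with these as columns; its determinant is -132.
A nonzero determinant means the columns are linearly independent.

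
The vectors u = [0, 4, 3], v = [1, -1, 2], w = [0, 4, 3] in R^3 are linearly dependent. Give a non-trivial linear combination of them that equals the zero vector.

Set up α₁u + … + α₃w = 0 and solve the homogeneous system.
One solution (up to scaling) is (1, 0, -1).

u - w = 0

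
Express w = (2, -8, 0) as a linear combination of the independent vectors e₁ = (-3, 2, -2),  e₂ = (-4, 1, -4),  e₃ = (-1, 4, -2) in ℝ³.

w = -3e₁ + 2e₂ - e₃

Set up the augmented matrix [e₁ | e₂ | e₃ | w] and row-reduce.
Row-reducing the augmented matrix gives the unique coefficients (a₁, a₂, a₃) = (-3, 2, -1).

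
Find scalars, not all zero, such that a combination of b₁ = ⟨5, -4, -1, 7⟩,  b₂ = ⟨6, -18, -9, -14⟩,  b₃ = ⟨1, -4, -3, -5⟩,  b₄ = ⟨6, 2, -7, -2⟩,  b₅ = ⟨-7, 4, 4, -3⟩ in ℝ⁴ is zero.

b₁ + b₂ - 3b₃ + b₄ + 2b₅ = 0

Solve the homogeneous system with b₁, b₂, b₃, b₄, b₅ as columns by row-reducing the coefficient matrix.
One solution (up to scaling) is (1, 1, -3, 1, 2).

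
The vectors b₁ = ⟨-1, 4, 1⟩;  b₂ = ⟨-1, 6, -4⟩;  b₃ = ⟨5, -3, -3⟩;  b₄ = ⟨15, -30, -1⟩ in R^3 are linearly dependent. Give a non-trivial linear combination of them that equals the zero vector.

3b₁ + 2b₂ - 2b₃ + b₄ = 0

Set up α₁b₁ + … + α₄b₄ = 0 and solve the homogeneous system.
One solution (up to scaling) is (3, 2, -2, 1).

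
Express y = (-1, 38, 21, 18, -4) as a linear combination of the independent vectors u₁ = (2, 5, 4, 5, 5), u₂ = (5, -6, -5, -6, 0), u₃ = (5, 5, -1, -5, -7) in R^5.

y = 2u₁ - 3u₂ + 2u₃

Write y = a₁u₁ + … + a₃u₃ and equate components.
The system has the unique solution (a₁, a₂, a₃) = (2, -3, 2).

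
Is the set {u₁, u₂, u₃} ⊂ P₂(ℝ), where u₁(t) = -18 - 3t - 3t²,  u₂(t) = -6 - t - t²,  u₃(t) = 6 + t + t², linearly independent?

Take coordinates with respect to the standard basis {1, t, t²}.
Row-reduce the matrix whose columns are u₁, u₂, u₃.
The reduction yields 1 nonzero row, so the rank is 1.
Since rank 1 < 3, the set is linearly dependent.
Indeed u₁ - 3u₂ = 0.

linearly dependent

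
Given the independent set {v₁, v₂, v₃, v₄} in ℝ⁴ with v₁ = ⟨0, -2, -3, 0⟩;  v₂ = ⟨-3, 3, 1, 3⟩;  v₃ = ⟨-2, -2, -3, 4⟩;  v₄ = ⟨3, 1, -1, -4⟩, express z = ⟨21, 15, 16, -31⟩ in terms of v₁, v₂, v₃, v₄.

z = -4v₁ - v₂ - 3v₃ + 4v₄

Since v₁, v₂, v₃, v₄ are independent, the coefficients expressing z are uniquely determined by a linear system.
Back-substitution yields (a₁, …, a₄) = (-4, -1, -3, 4).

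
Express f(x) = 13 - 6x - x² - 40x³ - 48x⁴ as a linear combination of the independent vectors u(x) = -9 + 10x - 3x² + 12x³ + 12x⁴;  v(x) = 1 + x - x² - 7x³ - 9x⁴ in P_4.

f = -u + 4v

Work in coordinates with respect to the standard basis {1, x, …, x⁴}.
Since u, v are independent, the coefficients expressing f are uniquely determined by a linear system.
Row-reducing the augmented matrix gives the unique coefficients (α₁, α₂) = (-1, 4).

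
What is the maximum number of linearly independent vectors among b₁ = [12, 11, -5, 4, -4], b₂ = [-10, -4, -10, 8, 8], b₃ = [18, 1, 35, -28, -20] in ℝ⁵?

Form the matrix with b₁, b₂, b₃ as columns and reduce.
There are 2 pivot columns, so rank = 2.

2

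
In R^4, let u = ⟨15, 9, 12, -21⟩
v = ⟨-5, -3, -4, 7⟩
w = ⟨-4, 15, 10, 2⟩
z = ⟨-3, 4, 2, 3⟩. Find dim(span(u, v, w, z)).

Form the matrix with u, v, w, z as columns and reduce.
Reduction leaves 2 leading entries, giving rank 2.

dim = 2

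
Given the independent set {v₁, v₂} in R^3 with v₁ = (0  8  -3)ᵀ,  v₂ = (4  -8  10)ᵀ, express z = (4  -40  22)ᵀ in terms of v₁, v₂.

z = -4v₁ + v₂

Since v₁, v₂ are independent, the coefficients expressing z are uniquely determined by a linear system.
Back-substitution yields (a₁, a₂) = (-4, 1).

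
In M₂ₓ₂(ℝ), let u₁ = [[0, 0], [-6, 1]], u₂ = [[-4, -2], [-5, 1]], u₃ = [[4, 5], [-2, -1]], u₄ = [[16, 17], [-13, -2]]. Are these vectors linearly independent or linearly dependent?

Write each element as a coordinate vector in ℝ⁴ using {E₁₁, E₁₂, E₂₁, E₂₂}.
Place the vectors as rows of a 4×4 matrix and reduce to echelon form.
The reduction yields 3 nonzero rows, so the rank is 3.
Since rank 3 < 4, the set is linearly dependent.
Indeed 2u₁ - u₂ + 3u₃ - u₄ = 0.

linearly dependent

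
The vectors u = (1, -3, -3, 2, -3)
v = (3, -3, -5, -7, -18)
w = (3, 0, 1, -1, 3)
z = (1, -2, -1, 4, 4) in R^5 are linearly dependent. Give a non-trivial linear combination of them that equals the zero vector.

3u - v + w - 3z = 0

Solve the homogeneous system with u, v, w, z as columns by row-reducing the coefficient matrix.
One solution (up to scaling) is (3, -1, 1, -3).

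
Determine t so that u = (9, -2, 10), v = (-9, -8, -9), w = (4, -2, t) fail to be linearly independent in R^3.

The set is linearly dependent precisely when det[u; v; w] = 0.
The determinant works out to 410 - 90*t.
Solving 410 - 90*t = 0 yields t = 41/9.

t = 41/9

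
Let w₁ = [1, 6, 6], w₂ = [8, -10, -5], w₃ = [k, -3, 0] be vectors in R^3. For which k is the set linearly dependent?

k = 53/10

The vectors are dependent exactly when the determinant of the matrix with rows w₁, w₂, w₃ vanishes.
Expanding, det = 30*k - 159.
This vanishes exactly when k = 53/10.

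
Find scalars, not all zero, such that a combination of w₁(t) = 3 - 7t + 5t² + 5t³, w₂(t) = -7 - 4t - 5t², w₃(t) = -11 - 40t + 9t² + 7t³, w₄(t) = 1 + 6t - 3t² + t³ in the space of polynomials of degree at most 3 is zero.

2w₁ + 2w₂ - w₃ - 3w₄ = 0

Pass to coordinate vectors relative to the basis {1, t, …, t³}.
Solve the homogeneous system with w₁, w₂, w₃, w₄ as columns by row-reducing the coefficient matrix.
A generator of the null space is (2, 2, -1, -3).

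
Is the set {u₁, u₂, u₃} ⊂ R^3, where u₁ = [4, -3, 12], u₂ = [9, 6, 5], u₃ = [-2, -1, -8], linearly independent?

Form the 3×3 matrix with these as columns; its determinant is -322.
A nonzero determinant means the columns are linearly independent.

linearly independent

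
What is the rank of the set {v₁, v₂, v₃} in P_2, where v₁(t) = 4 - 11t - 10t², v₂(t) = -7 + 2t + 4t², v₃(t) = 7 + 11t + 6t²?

3

Use coordinates relative to {1, t, t²}.
Row-reduce the 3×3 matrix with these as rows.
The echelon form has 3 nonzero rows, so the rank is 3.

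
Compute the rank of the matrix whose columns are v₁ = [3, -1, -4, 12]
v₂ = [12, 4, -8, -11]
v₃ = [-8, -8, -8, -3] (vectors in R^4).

Put the 4×3 matrix [v₁|v₂|v₃] into echelon form.
There are 3 pivot columns, so rank = 3.

3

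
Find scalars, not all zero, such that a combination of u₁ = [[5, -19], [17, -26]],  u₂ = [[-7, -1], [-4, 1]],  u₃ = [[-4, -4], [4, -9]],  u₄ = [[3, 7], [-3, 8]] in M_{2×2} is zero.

u₁ + 2u₂ + 3u₄ = 0

Pass to coordinate vectors relative to the basis {E₁₁, E₁₂, E₂₁, E₂₂}.
Write the vectors as columns of a matrix and find a nonzero vector in its null space.
One solution (up to scaling) is (1, 2, 0, 3).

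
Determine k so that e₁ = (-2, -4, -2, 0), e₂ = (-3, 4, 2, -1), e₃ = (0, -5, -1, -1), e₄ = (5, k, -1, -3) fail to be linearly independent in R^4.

k = -25/2

The vectors are dependent exactly when the determinant of the matrix with rows e₁, e₂, e₃, e₄ vanishes.
The determinant works out to 12*k + 150.
Setting this to zero gives k = -25/2.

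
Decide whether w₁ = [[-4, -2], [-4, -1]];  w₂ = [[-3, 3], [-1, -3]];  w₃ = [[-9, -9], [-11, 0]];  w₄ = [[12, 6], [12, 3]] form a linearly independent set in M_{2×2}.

linearly dependent

Write each element as a coordinate vector in ℝ⁴ using {E₁₁, E₁₂, E₂₁, E₂₂}.
One vector is a scalar multiple of another, so the set is dependent.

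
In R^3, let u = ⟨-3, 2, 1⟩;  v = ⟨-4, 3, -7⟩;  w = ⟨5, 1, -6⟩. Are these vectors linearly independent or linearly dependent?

linearly independent

Form the 3×3 matrix with these as columns; its determinant is -104.
A nonzero determinant means the columns are linearly independent.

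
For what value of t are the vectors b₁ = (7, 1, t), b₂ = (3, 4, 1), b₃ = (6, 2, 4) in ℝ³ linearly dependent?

Place the vectors as rows of a 3×3 matrix; dependence ⇔ determinant zero.
The determinant works out to 92 - 18*t.
Solving 92 - 18*t = 0 yields t = 46/9.

t = 46/9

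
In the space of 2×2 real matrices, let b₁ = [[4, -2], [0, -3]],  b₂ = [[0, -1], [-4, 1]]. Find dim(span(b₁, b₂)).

Pass to coordinate vectors with respect to the basis {E₁₁, E₁₂, E₂₁, E₂₂}.
Apply Gaussian elimination to the matrix whose rows are b₁, b₂.
The echelon form has 2 nonzero rows, so the rank is 2.

dim = 2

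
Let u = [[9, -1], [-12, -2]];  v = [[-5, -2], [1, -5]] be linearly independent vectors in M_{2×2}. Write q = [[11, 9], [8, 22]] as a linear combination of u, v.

q = -u - 4v

Work in coordinates with respect to the standard basis {E₁₁, E₁₂, E₂₁, E₂₂}.
Set up the augmented matrix [u | v | q] and row-reduce.
Row-reducing the augmented matrix gives the unique coefficients (a₁, a₂) = (-1, -4).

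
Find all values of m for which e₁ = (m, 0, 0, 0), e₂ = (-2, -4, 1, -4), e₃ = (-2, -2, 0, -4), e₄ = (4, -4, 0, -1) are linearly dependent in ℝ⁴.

m = 0

The vectors are dependent exactly when the determinant of the matrix with rows e₁, e₂, e₃, e₄ vanishes.
Expanding, det = 14*m.
This vanishes exactly when m = 0.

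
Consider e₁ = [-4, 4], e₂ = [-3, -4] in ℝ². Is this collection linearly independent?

linearly independent

The matrix [e₁|e₂] has determinant 28.
A nonzero determinant means the columns are linearly independent.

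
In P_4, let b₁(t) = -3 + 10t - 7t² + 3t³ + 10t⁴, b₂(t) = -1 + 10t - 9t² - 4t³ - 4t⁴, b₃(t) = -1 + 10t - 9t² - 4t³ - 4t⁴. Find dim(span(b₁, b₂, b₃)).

Use coordinates relative to {1, t, …, t⁴}.
Form the matrix with b₁, b₂, b₃ as columns and reduce.
The echelon form has 2 nonzero rows, so the rank is 2.

2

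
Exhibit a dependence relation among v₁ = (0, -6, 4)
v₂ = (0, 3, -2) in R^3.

Set up α₁v₁ + α₂v₂ = 0 and solve the homogeneous system.
One solution (up to scaling) is (1, 2).

v₁ + 2v₂ = 0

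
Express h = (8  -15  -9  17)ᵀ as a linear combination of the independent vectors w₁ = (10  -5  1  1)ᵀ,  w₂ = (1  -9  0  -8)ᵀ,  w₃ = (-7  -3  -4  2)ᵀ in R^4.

Write h = c₁w₁ + … + c₃w₃ and equate components.
The system has the unique solution (c₁, c₂, c₃) = (3, -1, 3).

h = 3w₁ - w₂ + 3w₃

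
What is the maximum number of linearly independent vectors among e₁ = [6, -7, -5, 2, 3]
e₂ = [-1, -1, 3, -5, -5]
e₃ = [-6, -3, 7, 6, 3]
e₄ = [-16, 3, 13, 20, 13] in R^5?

3

Form the matrix with e₁, e₂, e₃, e₄ as columns and reduce.
Exactly 3 pivots survive; hence the rank is 3.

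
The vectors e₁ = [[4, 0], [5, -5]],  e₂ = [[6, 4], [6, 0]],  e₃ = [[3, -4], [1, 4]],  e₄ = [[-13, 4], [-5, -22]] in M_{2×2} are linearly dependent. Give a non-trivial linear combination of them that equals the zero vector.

2e₁ - 2e₂ - 3e₃ - e₄ = 0

Take coordinates with respect to {E₁₁, E₁₂, E₂₁, E₂₂}.
Set up α₁e₁ + … + α₄e₄ = 0 and solve the homogeneous system.
One solution (up to scaling) is (2, -2, -3, -1).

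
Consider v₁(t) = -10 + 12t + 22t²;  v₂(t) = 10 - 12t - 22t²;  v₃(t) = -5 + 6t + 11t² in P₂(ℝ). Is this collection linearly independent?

linearly dependent

Write each element as a coordinate vector in ℝ³ using {1, t, t²}.
One vector is a scalar multiple of another, so the set is dependent.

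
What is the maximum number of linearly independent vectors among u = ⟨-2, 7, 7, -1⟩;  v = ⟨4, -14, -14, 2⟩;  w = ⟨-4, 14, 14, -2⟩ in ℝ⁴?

Row-reduce the 3×4 matrix with these as rows.
The echelon form has 1 nonzero row, so the rank is 1.

1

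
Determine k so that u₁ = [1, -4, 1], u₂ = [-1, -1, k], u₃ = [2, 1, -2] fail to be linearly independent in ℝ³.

k = 11/9

Dependence holds iff the 3×3 matrix [u₁ u₂ u₃] is singular.
Cofactor expansion gives det = 11 - 9*k.
This vanishes exactly when k = 11/9.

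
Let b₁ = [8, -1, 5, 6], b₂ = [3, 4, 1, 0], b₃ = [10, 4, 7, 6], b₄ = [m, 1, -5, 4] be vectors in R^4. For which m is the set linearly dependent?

Place the vectors as rows of a 4×4 matrix; dependence ⇔ determinant zero.
The determinant works out to 486 - 18*m.
Solving 486 - 18*m = 0 yields m = 27.

m = 27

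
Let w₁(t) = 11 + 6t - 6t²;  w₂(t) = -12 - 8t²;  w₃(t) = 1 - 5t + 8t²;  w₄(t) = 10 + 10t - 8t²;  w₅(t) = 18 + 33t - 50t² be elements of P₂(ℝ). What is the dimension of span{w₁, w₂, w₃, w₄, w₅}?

dim = 3

Use coordinates relative to {1, t, t²}.
Put the 3×5 matrix [w₁|w₂|w₃|w₄|w₅] into echelon form.
The echelon form has 3 nonzero rows, so the rank is 3.
(With 5 elements in a 3-dimensional space the rank is at most 3.)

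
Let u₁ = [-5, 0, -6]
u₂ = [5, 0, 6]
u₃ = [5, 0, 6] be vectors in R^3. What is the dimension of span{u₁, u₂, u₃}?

1

Put the 3×3 matrix [u₁|u₂|u₃] into echelon form.
There is 1 pivot column, so rank = 1.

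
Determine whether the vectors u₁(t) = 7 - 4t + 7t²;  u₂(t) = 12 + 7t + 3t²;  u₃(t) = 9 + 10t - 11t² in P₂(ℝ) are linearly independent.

Write each element as a coordinate vector in ℝ³ using {1, t, t²}.
Place the vectors as rows of a 3×3 matrix and reduce to echelon form.
The reduction yields 3 nonzero rows, so the rank is 3.
Since rank = 3 (the number of vectors), the set is linearly independent.

linearly independent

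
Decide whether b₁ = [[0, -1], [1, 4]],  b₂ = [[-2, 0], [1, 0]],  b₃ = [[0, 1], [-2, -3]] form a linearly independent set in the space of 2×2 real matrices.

Write each element as a coordinate vector in ℝ⁴ using {E₁₁, E₁₂, E₂₁, E₂₂}.
Place the vectors as rows of a 3×4 matrix and reduce to echelon form.
The reduction yields 3 nonzero rows, so the rank is 3.
Since rank = 3 (the number of vectors), the set is linearly independent.

linearly independent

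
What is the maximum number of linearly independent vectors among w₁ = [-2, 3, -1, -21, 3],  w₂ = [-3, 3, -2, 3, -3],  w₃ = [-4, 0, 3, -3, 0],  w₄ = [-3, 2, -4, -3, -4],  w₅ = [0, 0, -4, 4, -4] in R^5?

Form the matrix with w₁, w₂, w₃, w₄, w₅ as columns and reduce.
Reduction leaves 4 leading entries, giving rank 4.

4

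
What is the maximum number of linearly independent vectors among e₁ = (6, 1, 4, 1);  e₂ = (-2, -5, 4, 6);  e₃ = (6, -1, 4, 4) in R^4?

3

Form the matrix with e₁, e₂, e₃ as columns and reduce.
There are 3 pivot columns, so rank = 3.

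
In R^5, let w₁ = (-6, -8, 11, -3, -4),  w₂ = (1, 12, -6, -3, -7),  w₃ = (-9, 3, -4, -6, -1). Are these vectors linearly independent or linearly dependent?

linearly independent

Place the vectors as rows of a 3×5 matrix and reduce to echelon form.
The reduction yields 3 nonzero rows, so the rank is 3.
Since rank = 3 (the number of vectors), the set is linearly independent.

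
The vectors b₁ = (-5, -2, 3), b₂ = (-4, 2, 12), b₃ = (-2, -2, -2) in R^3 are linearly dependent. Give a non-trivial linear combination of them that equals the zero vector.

Row-reduce the matrix with b₁, b₂, b₃ as columns; the null space gives the coefficients.
One solution (up to scaling) is (2, -1, -3).

2b₁ - b₂ - 3b₃ = 0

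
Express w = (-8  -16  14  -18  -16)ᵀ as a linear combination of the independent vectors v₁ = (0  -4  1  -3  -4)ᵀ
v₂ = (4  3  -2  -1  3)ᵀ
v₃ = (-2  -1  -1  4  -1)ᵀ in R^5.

w = 2v₁ - 4v₂ - 4v₃

Solve the system with v₁, v₂, v₃ as columns and w as the right-hand side.
Back-substitution yields (α₁, α₂, α₃) = (2, -4, -4).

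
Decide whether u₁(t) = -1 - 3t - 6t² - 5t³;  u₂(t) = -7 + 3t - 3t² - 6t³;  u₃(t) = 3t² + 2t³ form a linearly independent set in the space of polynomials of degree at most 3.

linearly independent

Take coordinates with respect to the standard basis {1, t, …, t³}.
Place the vectors as rows of a 3×4 matrix and reduce to echelon form.
The reduction yields 3 nonzero rows, so the rank is 3.
Since rank = 3 (the number of vectors), the set is linearly independent.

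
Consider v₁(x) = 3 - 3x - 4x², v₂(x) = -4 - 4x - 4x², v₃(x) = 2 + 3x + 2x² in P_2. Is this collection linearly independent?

Take coordinates with respect to the standard basis {1, x, x²}.
Row-reduce the matrix whose columns are v₁, v₂, v₃.
The reduction yields 3 nonzero rows, so the rank is 3.
Since rank = 3 (the number of vectors), the set is linearly independent.

linearly independent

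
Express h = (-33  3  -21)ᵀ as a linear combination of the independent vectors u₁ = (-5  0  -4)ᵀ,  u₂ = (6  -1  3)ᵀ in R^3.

Since u₁, u₂ are independent, the coefficients expressing h are uniquely determined by a linear system.
Row-reducing the augmented matrix gives the unique coefficients (α₁, α₂) = (3, -3).

h = 3u₁ - 3u₂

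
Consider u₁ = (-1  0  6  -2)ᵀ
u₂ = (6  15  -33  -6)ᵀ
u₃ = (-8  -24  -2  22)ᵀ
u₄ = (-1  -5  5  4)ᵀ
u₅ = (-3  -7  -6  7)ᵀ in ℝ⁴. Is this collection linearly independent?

linearly dependent

There are 5 vectors in a 4-dimensional space, so they cannot be linearly independent.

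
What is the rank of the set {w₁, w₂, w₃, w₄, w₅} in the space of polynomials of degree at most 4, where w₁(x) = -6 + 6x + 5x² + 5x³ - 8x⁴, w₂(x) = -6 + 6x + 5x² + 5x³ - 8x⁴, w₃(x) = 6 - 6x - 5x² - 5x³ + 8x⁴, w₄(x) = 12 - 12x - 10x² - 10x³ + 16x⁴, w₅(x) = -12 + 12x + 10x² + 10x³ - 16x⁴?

Pass to coordinate vectors with respect to the basis {1, x, …, x⁴}.
Put the 5×5 matrix [w₁|w₂|w₃|w₄|w₅] into echelon form.
There is 1 pivot column, so rank = 1.

1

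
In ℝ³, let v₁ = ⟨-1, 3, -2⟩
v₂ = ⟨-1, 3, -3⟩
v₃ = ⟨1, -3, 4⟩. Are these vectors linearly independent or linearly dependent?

linearly dependent

Row-reduce the matrix whose columns are v₁, v₂, v₃.
The reduction yields 2 nonzero rows, so the rank is 2.
Since rank 2 < 3, the set is linearly dependent.
Indeed v₁ - 2v₂ - v₃ = 0.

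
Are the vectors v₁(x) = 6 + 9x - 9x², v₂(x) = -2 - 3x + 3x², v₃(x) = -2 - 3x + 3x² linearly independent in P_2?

linearly dependent

Take coordinates with respect to the standard basis {1, x, x²}.
Row-reduce the matrix whose columns are v₁, v₂, v₃.
The reduction yields 1 nonzero row, so the rank is 1.
Since rank 1 < 3, the set is linearly dependent.
Indeed v₁ + 3v₂ = 0.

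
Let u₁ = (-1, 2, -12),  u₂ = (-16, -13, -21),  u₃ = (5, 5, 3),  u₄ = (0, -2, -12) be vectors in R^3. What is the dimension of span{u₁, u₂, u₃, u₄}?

Put the 3×4 matrix [u₁|u₂|u₃|u₄] into echelon form.
Reduction leaves 3 leading entries, giving rank 3.
(With 4 elements in a 3-dimensional space the rank is at most 3.)

3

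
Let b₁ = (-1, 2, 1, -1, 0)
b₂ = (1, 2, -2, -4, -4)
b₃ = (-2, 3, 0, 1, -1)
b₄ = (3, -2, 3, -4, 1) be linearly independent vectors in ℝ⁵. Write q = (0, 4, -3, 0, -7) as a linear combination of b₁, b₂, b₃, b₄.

Since b₁, b₂, b₃, b₄ are independent, the coefficients expressing q are uniquely determined by a linear system.
Back-substitution yields (α₁, …, α₄) = (-4, 1, 4, 1).

q = -4b₁ + b₂ + 4b₃ + b₄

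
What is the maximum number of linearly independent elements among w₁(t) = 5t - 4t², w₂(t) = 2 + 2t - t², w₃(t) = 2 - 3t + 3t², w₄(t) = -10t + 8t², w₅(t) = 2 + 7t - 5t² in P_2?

2

Pass to coordinate vectors with respect to the basis {1, t, t²}.
Put the 3×5 matrix [w₁|w₂|w₃|w₄|w₅] into echelon form.
The echelon form has 2 nonzero rows, so the rank is 2.
(With 5 elements in a 3-dimensional space the rank is at most 3.)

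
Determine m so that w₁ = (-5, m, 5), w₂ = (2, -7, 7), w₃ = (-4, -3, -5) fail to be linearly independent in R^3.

m = -25

Place the vectors as rows of a 3×3 matrix; dependence ⇔ determinant zero.
Cofactor expansion gives det = -18*m - 450.
This vanishes exactly when m = -25.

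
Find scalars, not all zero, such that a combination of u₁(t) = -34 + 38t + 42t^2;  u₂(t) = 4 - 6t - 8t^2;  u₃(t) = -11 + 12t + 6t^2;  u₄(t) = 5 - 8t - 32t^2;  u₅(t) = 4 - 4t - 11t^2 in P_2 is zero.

u₁ - u₂ - 3u₃ + u₄ = 0

Take coordinates with respect to {1, t, t^2}.
Set up α₁u₁ + … + α₅u₅ = 0 and solve the homogeneous system.
The free variable yields coefficients (1, -1, -3, 1, 0) (any nonzero multiple also works).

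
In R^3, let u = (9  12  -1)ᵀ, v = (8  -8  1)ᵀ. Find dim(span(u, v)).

dim = 2

Apply Gaussian elimination to the matrix whose rows are u, v.
There are 2 pivot columns, so rank = 2.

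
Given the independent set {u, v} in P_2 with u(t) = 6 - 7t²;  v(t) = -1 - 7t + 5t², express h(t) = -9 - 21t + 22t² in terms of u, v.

Take coordinate vectors relative to {1, t, t²}.
Solve the system with u, v as columns and h as the right-hand side.
Row-reducing the augmented matrix gives the unique coefficients (c₁, c₂) = (-1, 3).

h = -u + 3v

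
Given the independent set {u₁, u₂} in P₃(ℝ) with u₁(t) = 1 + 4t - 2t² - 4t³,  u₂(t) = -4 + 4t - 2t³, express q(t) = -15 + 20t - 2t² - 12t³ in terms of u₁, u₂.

Identify each element with its coordinate vector in ℝ⁴ via {1, t, …, t³}.
Since u₁, u₂ are independent, the coefficients expressing q are uniquely determined by a linear system.
The system has the unique solution (c₁, c₂) = (1, 4).

q = u₁ + 4u₂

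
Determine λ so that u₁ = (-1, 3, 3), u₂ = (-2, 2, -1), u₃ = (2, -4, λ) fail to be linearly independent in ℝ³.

The vectors are dependent exactly when the determinant of the matrix with rows u₁, u₂, u₃ vanishes.
Expanding, det = 4*λ + 10.
Solving 4*λ + 10 = 0 yields λ = -5/2.

λ = -5/2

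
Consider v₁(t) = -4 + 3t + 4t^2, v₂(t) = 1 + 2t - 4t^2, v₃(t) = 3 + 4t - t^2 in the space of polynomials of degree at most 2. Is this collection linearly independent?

Take coordinates with respect to the standard basis {1, t, t^2}.
Row-reduce the matrix whose columns are v₁, v₂, v₃.
The reduction yields 3 nonzero rows, so the rank is 3.
Since rank = 3 (the number of vectors), the set is linearly independent.

linearly independent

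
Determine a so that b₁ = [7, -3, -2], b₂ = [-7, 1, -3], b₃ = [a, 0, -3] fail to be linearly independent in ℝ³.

The vectors are dependent exactly when the determinant of the matrix with rows b₁, b₂, b₃ vanishes.
Cofactor expansion gives det = 11*a + 42.
This vanishes exactly when a = -42/11.

a = -42/11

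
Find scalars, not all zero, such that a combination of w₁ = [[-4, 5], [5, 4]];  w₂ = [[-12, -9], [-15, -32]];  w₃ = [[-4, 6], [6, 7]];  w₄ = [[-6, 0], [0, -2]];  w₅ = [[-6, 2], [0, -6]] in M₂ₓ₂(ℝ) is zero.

3w₁ + w₂ - w₄ - 3w₅ = 0

Take coordinates with respect to {E₁₁, E₁₂, E₂₁, E₂₂}.
Write the vectors as columns of a matrix and find a nonzero vector in its null space.
The free variable yields coefficients (3, 1, 0, -1, -3) (any nonzero multiple also works).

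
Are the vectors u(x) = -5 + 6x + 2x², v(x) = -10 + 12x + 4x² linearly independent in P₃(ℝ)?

Take coordinates with respect to the standard basis {1, x, …, x³}.
Place the vectors as rows of a 2×4 matrix and reduce to echelon form.
The reduction yields 1 nonzero row, so the rank is 1.
Since rank 1 < 2, the set is linearly dependent.

linearly dependent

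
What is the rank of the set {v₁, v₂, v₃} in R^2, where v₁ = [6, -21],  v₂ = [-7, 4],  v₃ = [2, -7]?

Row-reduce the 3×2 matrix with these as rows.
The echelon form has 2 nonzero rows, so the rank is 2.
(With 3 elements in a 2-dimensional space the rank is at most 2.)

rank 2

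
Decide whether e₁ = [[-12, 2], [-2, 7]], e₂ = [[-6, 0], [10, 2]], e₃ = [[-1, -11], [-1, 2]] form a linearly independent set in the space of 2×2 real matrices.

Take coordinates with respect to the standard basis {E₁₁, E₁₂, E₂₁, E₂₂}.
Row-reduce the matrix whose columns are e₁, e₂, e₃.
The reduction yields 3 nonzero rows, so the rank is 3.
Since rank = 3 (the number of vectors), the set is linearly independent.

linearly independent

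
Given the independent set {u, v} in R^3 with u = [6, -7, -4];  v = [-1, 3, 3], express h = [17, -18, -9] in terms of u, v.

h = 3u + v

Write h = c₁u + c₂v and equate components.
Back-substitution yields (c₁, c₂) = (3, 1).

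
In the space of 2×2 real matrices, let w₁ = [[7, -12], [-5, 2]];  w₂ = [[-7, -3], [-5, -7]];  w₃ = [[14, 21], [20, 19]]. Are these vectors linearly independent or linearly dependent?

linearly dependent

Take coordinates with respect to the standard basis {E₁₁, E₁₂, E₂₁, E₂₂}.
Place the vectors as rows of a 3×4 matrix and reduce to echelon form.
The reduction yields 2 nonzero rows, so the rank is 2.
Since rank 2 < 3, the set is linearly dependent.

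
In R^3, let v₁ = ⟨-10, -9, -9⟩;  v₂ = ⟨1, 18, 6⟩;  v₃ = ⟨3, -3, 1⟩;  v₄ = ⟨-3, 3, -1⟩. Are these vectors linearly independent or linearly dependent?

There are 4 vectors in a 3-dimensional space, so they cannot be linearly independent.

linearly dependent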